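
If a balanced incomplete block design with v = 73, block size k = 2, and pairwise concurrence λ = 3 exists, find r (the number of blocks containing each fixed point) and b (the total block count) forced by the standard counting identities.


Any 2-(v, k, λ) BIBD satisfies two necessary conditions:
  (i)  Each point sits in r blocks, and counting incidences through any fixed point gives r(k − 1) = λ(v − 1), so r = λ(v − 1)/(k − 1).
  (ii) Total incidences bk = vr, so b = vr/k.
Step 1: r = λ(v − 1)/(k − 1) = 3·(73 − 1)/(2 − 1) = 3·72/1 = 216/1 = 216.
Step 2: b = vr/k = 73·216/2 = 15768/2 = 7884.
Check integrality: r = 216 ∈ Z ✓, b = 7884 ∈ Z ✓.
(These identities are necessary conditions: they determine r and b for any design with these parameters, but do not by themselves prove that one exists.)

r = 216, b = 7884.


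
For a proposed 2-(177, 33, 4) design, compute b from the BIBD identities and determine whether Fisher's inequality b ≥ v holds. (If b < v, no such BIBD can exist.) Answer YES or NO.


r = λ(v − 1)/(k − 1) = 4·176/32 = 22.
b = vr/k = 177·22/33 = 118.
Fisher's inequality: b ≥ v ⇔ 118 ≥ 177? NO.

NO


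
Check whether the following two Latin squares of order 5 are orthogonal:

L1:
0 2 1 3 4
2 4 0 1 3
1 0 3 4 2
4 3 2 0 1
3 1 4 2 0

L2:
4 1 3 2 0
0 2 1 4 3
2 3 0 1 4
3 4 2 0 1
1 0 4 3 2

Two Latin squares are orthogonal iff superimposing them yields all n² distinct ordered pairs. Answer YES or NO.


Form the n² = 25 superimposed pairs (L1[i][j], L2[i][j]), row by row (rows and columns indexed from 0):
row 0: (0,4) (2,1) (1,3) (3,2) (4,0)
row 1: (2,0) (4,2) (0,1) (1,4) (3,3)
row 2: (1,2) (0,3) (3,0) (4,1) (2,4)
row 3: (4,3) (3,4) (2,2) (0,0) (1,1)
row 4: (3,1) (1,0) (4,4) (2,3) (0,2)
Orthogonality requires all 25 pairs distinct.
Check by first coordinate: for each symbol s of L1, list the L2 entries in the n cells where L1 = s; they must all differ.
  L1 = 0: L2 entries (in reading order) 4, 1, 3, 0, 2 — all 5 distinct ✓
  L1 = 1: L2 entries (in reading order) 3, 4, 2, 1, 0 — all 5 distinct ✓
  L1 = 2: L2 entries (in reading order) 1, 0, 4, 2, 3 — all 5 distinct ✓
  L1 = 3: L2 entries (in reading order) 2, 3, 0, 4, 1 — all 5 distinct ✓
  L1 = 4: L2 entries (in reading order) 0, 2, 1, 3, 4 — all 5 distinct ✓
Every symbol of L1 meets every symbol of L2 exactly once, so all 25 pairs are distinct (25 of 25).
Conclusion: YES.

YES


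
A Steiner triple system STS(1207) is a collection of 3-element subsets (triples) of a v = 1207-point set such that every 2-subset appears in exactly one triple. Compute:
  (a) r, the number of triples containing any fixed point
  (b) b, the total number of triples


An STS(v) is a 2-(v, 3, 1) BIBD: block size k = 3, λ = 1.
Replication: r(k − 1) = λ(v − 1) ⇒ r·2 = 1207 − 1 = 1206 ⇒ r = 603.
Block count: b = v(v − 1)/6 = 1207·1206/6 = 1455642/6 = 242607.

r = 603, b = 242607.


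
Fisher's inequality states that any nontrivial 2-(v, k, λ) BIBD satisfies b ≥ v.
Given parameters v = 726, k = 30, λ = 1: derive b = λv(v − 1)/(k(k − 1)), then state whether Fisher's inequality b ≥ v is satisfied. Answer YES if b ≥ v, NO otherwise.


r = λ(v − 1)/(k − 1) = 1·725/29 = 25.
b = vr/k = 726·25/30 = 605.
Fisher's inequality: b ≥ v ⇔ 605 ≥ 726? NO.

NO


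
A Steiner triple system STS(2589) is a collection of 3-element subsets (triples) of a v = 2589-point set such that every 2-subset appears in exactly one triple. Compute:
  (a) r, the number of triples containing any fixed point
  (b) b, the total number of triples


An STS(v) is a 2-(v, 3, 1) BIBD: block size k = 3, λ = 1.
Replication: r(k − 1) = λ(v − 1) ⇒ r·2 = 2589 − 1 = 2588 ⇒ r = 1294.
Block count: b = v(v − 1)/6 = 2589·2588/6 = 6700332/6 = 1116722.

r = 1294, b = 1116722.


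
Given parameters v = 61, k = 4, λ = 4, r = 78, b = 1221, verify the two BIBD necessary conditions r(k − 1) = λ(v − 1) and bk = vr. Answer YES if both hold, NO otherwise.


Condition (i): r(k − 1) = 78·3 = 234; λ(v − 1) = 4·60 = 240. Match? NO.
Condition (ii): bk = 1221·4 = 4884; vr = 61·78 = 4758. Match? NO.
Both conditions hold? NO.

NO


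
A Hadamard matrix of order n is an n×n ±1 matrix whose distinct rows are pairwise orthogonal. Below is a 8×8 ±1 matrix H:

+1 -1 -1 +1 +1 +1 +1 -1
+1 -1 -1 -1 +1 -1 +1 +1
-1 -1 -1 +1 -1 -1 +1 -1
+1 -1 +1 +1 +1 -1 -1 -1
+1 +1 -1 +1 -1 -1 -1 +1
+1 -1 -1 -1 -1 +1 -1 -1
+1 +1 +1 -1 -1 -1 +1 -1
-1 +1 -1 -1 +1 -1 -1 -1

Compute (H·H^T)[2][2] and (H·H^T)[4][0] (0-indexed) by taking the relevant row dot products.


Row 0 of H: [1, -1, -1, 1, 1, 1, 1, -1].
Row 2 of H: [-1, -1, -1, 1, -1, -1, 1, -1].
Row 4 of H: [1, 1, -1, 1, -1, -1, -1, 1].
(H·H^T)[2][2] = Σ_j H[2][j]·H[2][j] = (-1)² + (-1)² + (-1)² + (1)² + (-1)² + (-1)² + (1)² + (-1)² = 1 + 1 + 1 + 1 + 1 + 1 + 1 + 1 = 8.
(H·H^T)[4][0] = Σ_j H[4][j]·H[0][j] = (1)·(1) + (1)·(-1) + (-1)·(-1) + (1)·(1) + (-1)·(1) + (-1)·(1) + (-1)·(1) + (1)·(-1) = 1 + -1 + 1 + 1 + -1 + -1 + -1 + -1 = -2.
Rows 4 and 0 are not orthogonal (dot product = -2 ≠ 0), so H is not a Hadamard matrix.

(2,2) entry = 8; (4,0) entry = -2.


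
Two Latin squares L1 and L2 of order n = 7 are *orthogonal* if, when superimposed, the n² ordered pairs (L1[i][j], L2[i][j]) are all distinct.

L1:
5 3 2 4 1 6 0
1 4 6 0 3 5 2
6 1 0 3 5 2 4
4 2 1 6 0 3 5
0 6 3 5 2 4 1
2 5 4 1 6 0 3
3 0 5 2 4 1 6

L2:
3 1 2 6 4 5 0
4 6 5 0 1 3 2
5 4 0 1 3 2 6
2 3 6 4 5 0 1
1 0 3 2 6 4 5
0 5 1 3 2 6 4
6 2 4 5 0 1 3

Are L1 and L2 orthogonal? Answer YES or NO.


Form the n² = 49 superimposed pairs (L1[i][j], L2[i][j]), row by row (rows and columns indexed from 0):
row 0: (5,3) (3,1) (2,2) (4,6) (1,4) (6,5) (0,0)
row 1: (1,4) (4,6) (6,5) (0,0) (3,1) (5,3) (2,2)
row 2: (6,5) (1,4) (0,0) (3,1) (5,3) (2,2) (4,6)
row 3: (4,2) (2,3) (1,6) (6,4) (0,5) (3,0) (5,1)
row 4: (0,1) (6,0) (3,3) (5,2) (2,6) (4,4) (1,5)
row 5: (2,0) (5,5) (4,1) (1,3) (6,2) (0,6) (3,4)
row 6: (3,6) (0,2) (5,4) (2,5) (4,0) (1,1) (6,3)
Orthogonality requires all 49 pairs distinct.
But the pair (1,4) repeats: cell (0,4) has L1 = 1, L2 = 4, and cell (1,0) has L1 = 1, L2 = 4.
A repeated pair means some other pair never occurs (only 35 distinct pairs out of 49), so the squares are not orthogonal.
Conclusion: NO.

NO


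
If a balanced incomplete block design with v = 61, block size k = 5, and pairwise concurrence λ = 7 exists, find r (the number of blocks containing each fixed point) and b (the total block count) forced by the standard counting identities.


Any 2-(v, k, λ) BIBD satisfies two necessary conditions:
  (i)  Each point sits in r blocks, and counting incidences through any fixed point gives r(k − 1) = λ(v − 1), so r = λ(v − 1)/(k − 1).
  (ii) Total incidences bk = vr, so b = vr/k.
Step 1: r = λ(v − 1)/(k − 1) = 7·(61 − 1)/(5 − 1) = 7·60/4 = 420/4 = 105.
Step 2: b = vr/k = 61·105/5 = 6405/5 = 1281.
Check integrality: r = 105 ∈ Z ✓, b = 1281 ∈ Z ✓.
(These identities are necessary conditions: they determine r and b for any design with these parameters, but do not by themselves prove that one exists.)

r = 105, b = 1281.


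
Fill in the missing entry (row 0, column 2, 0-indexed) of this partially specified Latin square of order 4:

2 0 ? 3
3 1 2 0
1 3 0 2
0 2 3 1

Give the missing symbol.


Row 0 contains symbols [0, 2, 3] — missing [1].
Column 2 contains symbols [0, 2, 3] — missing [1].
The missing symbol must appear in both missing sets; intersection = [1].
Therefore the hidden value is 1.

Missing value = 1.


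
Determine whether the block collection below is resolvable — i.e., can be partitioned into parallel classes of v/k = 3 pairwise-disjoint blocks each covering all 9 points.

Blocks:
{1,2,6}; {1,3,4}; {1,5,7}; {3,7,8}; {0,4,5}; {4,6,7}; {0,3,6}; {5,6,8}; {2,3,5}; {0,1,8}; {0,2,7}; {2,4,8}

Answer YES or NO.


v = 9, block size k = 3, number of blocks = 12.
For resolvability, blocks must partition into parallel classes of size v/k = 3.
Total blocks must therefore be a multiple of 3: 12 = 3·4 + 0 ⇒ divisible ✓.
Greedy packing gives 4 candidate class(es). Each should be a full parallel class (size 3, covers all 9 points).
  Class 1 (3 blocks): {1,2,6}; {3,7,8}; {0,4,5}. Points covered: [0, 1, 2, 3, 4, 5, 6, 7, 8].
  Class 2 (3 blocks): {1,3,4}; {5,6,8}; {0,2,7}. Points covered: [0, 1, 2, 3, 4, 5, 6, 7, 8].
  Class 3 (3 blocks): {1,5,7}; {0,3,6}; {2,4,8}. Points covered: [0, 1, 2, 3, 4, 5, 6, 7, 8].
  Class 4 (3 blocks): {4,6,7}; {2,3,5}; {0,1,8}. Points covered: [0, 1, 2, 3, 4, 5, 6, 7, 8].
All classes full (size 3)? YES. All classes cover every point? YES.
Resolvable? YES.

YES


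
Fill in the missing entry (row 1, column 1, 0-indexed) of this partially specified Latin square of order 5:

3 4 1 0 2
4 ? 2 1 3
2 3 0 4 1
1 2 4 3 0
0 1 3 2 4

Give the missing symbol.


Row 1 contains symbols [1, 2, 3, 4] — missing [0].
Column 1 contains symbols [1, 2, 3, 4] — missing [0].
The missing symbol must appear in both missing sets; intersection = [0].
Therefore the hidden value is 0.

Missing value = 0.


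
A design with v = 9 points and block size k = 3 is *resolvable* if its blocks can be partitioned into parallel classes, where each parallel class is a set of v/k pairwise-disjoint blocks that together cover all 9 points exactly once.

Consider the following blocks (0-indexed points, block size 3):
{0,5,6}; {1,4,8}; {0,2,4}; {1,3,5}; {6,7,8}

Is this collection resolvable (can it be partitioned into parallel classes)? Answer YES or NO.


v = 9, block size k = 3, number of blocks = 5.
For resolvability, blocks must partition into parallel classes of size v/k = 3.
Total blocks must therefore be a multiple of 3: 5 = 3·1 + 2 ⇒ not divisible ✗.
Resolvable? NO.

NO


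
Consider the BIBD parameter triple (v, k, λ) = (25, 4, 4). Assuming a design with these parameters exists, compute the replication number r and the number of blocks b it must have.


Any 2-(v, k, λ) BIBD satisfies two necessary conditions:
  (i)  Each point sits in r blocks, and counting incidences through any fixed point gives r(k − 1) = λ(v − 1), so r = λ(v − 1)/(k − 1).
  (ii) Total incidences bk = vr, so b = vr/k.
Step 1: r = λ(v − 1)/(k − 1) = 4·(25 − 1)/(4 − 1) = 4·24/3 = 96/3 = 32.
Step 2: b = vr/k = 25·32/4 = 800/4 = 200.
Check integrality: r = 32 ∈ Z ✓, b = 200 ∈ Z ✓.
(These identities are necessary conditions: they determine r and b for any design with these parameters, but do not by themselves prove that one exists.)

r = 32, b = 200.


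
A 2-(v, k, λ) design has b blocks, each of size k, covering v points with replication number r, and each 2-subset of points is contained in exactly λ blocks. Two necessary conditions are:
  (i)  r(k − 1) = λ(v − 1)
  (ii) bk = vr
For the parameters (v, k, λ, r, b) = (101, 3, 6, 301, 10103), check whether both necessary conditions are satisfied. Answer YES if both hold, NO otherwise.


Condition (i): r(k − 1) = 301·2 = 602; λ(v − 1) = 6·100 = 600. Match? NO.
Condition (ii): bk = 10103·3 = 30309; vr = 101·301 = 30401. Match? NO.
Both conditions hold? NO.

NO


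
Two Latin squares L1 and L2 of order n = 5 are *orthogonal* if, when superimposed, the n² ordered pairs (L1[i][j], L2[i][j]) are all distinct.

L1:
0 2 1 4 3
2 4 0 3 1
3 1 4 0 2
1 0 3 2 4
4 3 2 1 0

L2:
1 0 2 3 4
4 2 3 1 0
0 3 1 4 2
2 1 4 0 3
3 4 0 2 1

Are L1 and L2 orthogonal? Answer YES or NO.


Form the n² = 25 superimposed pairs (L1[i][j], L2[i][j]), row by row (rows and columns indexed from 0):
row 0: (0,1) (2,0) (1,2) (4,3) (3,4)
row 1: (2,4) (4,2) (0,3) (3,1) (1,0)
row 2: (3,0) (1,3) (4,1) (0,4) (2,2)
row 3: (1,2) (0,1) (3,4) (2,0) (4,3)
row 4: (4,3) (3,4) (2,0) (1,2) (0,1)
Orthogonality requires all 25 pairs distinct.
But the pair (1,2) repeats: cell (0,2) has L1 = 1, L2 = 2, and cell (3,0) has L1 = 1, L2 = 2.
A repeated pair means some other pair never occurs (only 15 distinct pairs out of 25), so the squares are not orthogonal.
Conclusion: NO.

NO


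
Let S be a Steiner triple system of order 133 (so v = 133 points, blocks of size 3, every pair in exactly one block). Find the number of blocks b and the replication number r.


An STS(v) is a 2-(v, 3, 1) BIBD: block size k = 3, λ = 1.
Replication: r(k − 1) = λ(v − 1) ⇒ r·2 = 133 − 1 = 132 ⇒ r = 66.
Block count: bk = vr ⇒ b·3 = 133·66 = 8778 ⇒ b = 2926.
(Check via b = v(v − 1)/6 = 133·132/6 = 17556/6 = 2926.)

r = 66, b = 2926.


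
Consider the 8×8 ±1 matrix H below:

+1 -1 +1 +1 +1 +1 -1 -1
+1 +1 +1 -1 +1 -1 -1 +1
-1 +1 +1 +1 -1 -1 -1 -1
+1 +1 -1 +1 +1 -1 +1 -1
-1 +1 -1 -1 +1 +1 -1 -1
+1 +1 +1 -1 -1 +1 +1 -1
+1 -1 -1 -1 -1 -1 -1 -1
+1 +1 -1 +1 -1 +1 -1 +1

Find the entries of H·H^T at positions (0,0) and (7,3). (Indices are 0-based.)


Row 0 of H: [1, -1, 1, 1, 1, 1, -1, -1].
Row 3 of H: [1, 1, -1, 1, 1, -1, 1, -1].
Row 7 of H: [1, 1, -1, 1, -1, 1, -1, 1].
(H·H^T)[0][0] = Σ_j H[0][j]·H[0][j] = (1)² + (-1)² + (1)² + (1)² + (1)² + (1)² + (-1)² + (-1)² = 1 + 1 + 1 + 1 + 1 + 1 + 1 + 1 = 8.
(H·H^T)[7][3] = Σ_j H[7][j]·H[3][j] = (1)·(1) + (1)·(1) + (-1)·(-1) + (1)·(1) + (-1)·(1) + (1)·(-1) + (-1)·(1) + (1)·(-1) = 1 + 1 + 1 + 1 + -1 + -1 + -1 + -1 = 0.
So rows 7 and 3 are orthogonal; the diagonal entry equals n = 8.

(0,0) entry = 8; (7,3) entry = 0.


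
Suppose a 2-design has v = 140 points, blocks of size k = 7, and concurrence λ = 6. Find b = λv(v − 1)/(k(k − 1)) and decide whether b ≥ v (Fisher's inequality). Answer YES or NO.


r = λ(v − 1)/(k − 1) = 6·139/6 = 139.
b = vr/k = 140·139/7 = 2780.
Fisher's inequality: b ≥ v ⇔ 2780 ≥ 140? YES.

YES


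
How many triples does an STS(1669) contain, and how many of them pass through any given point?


An STS(v) is a 2-(v, 3, 1) BIBD: block size k = 3, λ = 1.
Replication: r(k − 1) = λ(v − 1) ⇒ r·2 = 1669 − 1 = 1668 ⇒ r = 834.
Block count: bk = vr ⇒ b·3 = 1669·834 = 1391946 ⇒ b = 463982.
(Check via b = v(v − 1)/6 = 1669·1668/6 = 2783892/6 = 463982.)

r = 834, b = 463982.


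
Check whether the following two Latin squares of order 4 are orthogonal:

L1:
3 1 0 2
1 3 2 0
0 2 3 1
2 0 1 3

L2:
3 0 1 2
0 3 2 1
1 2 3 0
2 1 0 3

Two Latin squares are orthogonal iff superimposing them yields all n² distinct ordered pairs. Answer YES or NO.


Form the n² = 16 superimposed pairs (L1[i][j], L2[i][j]), row by row (rows and columns indexed from 0):
row 0: (3,3) (1,0) (0,1) (2,2)
row 1: (1,0) (3,3) (2,2) (0,1)
row 2: (0,1) (2,2) (3,3) (1,0)
row 3: (2,2) (0,1) (1,0) (3,3)
Orthogonality requires all 16 pairs distinct.
But the pair (1,0) repeats: cell (0,1) has L1 = 1, L2 = 0, and cell (1,0) has L1 = 1, L2 = 0.
A repeated pair means some other pair never occurs (only 4 distinct pairs out of 16), so the squares are not orthogonal.
Conclusion: NO.

NO


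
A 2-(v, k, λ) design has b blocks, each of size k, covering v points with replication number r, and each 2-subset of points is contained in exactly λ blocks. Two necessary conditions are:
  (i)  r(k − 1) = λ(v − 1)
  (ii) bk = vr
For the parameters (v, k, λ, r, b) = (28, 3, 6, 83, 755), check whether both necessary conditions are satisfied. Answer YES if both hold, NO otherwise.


Condition (i): r(k − 1) = 83·2 = 166; λ(v − 1) = 6·27 = 162. Match? NO.
Condition (ii): bk = 755·3 = 2265; vr = 28·83 = 2324. Match? NO.
Both conditions hold? NO.

NO


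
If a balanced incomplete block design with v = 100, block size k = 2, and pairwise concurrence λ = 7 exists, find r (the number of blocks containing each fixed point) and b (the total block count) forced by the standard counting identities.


Any 2-(v, k, λ) BIBD satisfies two necessary conditions:
  (i)  Each point sits in r blocks, and counting incidences through any fixed point gives r(k − 1) = λ(v − 1), so r = λ(v − 1)/(k − 1).
  (ii) Total incidences bk = vr, so b = vr/k.
Step 1: r = λ(v − 1)/(k − 1) = 7·(100 − 1)/(2 − 1) = 7·99/1 = 693/1 = 693.
Step 2: b = vr/k = 100·693/2 = 69300/2 = 34650.
Check integrality: r = 693 ∈ Z ✓, b = 34650 ∈ Z ✓.
(These identities are necessary conditions: they determine r and b for any design with these parameters, but do not by themselves prove that one exists.)

r = 693, b = 34650.


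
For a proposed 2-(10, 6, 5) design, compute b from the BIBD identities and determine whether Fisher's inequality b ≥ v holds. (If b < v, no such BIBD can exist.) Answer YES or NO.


r = λ(v − 1)/(k − 1) = 5·9/5 = 9.
b = vr/k = 10·9/6 = 15.
Fisher's inequality: b ≥ v ⇔ 15 ≥ 10? YES.

YES


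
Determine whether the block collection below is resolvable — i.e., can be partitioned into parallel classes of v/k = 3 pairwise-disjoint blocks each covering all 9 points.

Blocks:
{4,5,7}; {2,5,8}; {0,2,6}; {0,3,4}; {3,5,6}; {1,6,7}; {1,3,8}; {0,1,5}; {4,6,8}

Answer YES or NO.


v = 9, block size k = 3, number of blocks = 9.
For resolvability, blocks must partition into parallel classes of size v/k = 3.
Total blocks must therefore be a multiple of 3: 9 = 3·3 + 0 ⇒ divisible ✓.
Consider block {3,5,6}. It intersects every other block in the collection, so no parallel class of size 3 can contain it.
Since every block must belong to some parallel class in a resolution, the collection cannot be partitioned into parallel classes.
Resolvable? NO.

NO


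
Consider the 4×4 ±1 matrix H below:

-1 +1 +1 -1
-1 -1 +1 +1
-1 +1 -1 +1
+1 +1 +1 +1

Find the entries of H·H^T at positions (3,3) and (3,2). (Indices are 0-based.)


Row 2 of H: [-1, 1, -1, 1].
Row 3 of H: [1, 1, 1, 1].
(H·H^T)[3][3] = Σ_j H[3][j]·H[3][j] = (1)² + (1)² + (1)² + (1)² = 1 + 1 + 1 + 1 = 4.
(H·H^T)[3][2] = Σ_j H[3][j]·H[2][j] = (1)·(-1) + (1)·(1) + (1)·(-1) + (1)·(1) = -1 + 1 + -1 + 1 = 0.
So rows 3 and 2 are orthogonal; the diagonal entry equals n = 4.

(3,3) entry = 4; (3,2) entry = 0.


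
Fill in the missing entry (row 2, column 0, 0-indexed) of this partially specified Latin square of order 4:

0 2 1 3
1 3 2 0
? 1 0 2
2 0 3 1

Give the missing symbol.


Row 2 contains symbols [0, 1, 2] — missing [3].
Column 0 contains symbols [0, 1, 2] — missing [3].
The missing symbol must appear in both missing sets; intersection = [3].
Therefore the hidden value is 3.

Missing value = 3.


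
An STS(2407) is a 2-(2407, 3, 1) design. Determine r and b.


An STS(v) is a 2-(v, 3, 1) BIBD: block size k = 3, λ = 1.
Replication: r(k − 1) = λ(v − 1) ⇒ r·2 = 2407 − 1 = 2406 ⇒ r = 1203.
Block count: bk = vr ⇒ b·3 = 2407·1203 = 2895621 ⇒ b = 965207.
(Check via b = v(v − 1)/6 = 2407·2406/6 = 5791242/6 = 965207.)

r = 1203, b = 965207.


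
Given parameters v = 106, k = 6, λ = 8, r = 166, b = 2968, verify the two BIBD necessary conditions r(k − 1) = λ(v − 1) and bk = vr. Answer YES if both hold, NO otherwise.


Condition (i): r(k − 1) = 166·5 = 830; λ(v − 1) = 8·105 = 840. Match? NO.
Condition (ii): bk = 2968·6 = 17808; vr = 106·166 = 17596. Match? NO.
Both conditions hold? NO.

NO


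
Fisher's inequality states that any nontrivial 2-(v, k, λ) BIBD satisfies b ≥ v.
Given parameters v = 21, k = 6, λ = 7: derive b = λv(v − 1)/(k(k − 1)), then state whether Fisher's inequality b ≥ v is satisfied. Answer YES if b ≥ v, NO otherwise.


b = λv(v − 1)/(k(k − 1)) = 7·21·20/(6·5) = 2940/30 = 98.
Compare with v = 21: b ≥ v, so Fisher's inequality holds.

YES


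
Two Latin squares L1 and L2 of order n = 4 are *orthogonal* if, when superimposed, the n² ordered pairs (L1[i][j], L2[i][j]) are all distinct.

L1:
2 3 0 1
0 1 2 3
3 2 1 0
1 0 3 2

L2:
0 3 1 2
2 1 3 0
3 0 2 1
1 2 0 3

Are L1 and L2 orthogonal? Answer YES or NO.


Form the n² = 16 superimposed pairs (L1[i][j], L2[i][j]), row by row (rows and columns indexed from 0):
row 0: (2,0) (3,3) (0,1) (1,2)
row 1: (0,2) (1,1) (2,3) (3,0)
row 2: (3,3) (2,0) (1,2) (0,1)
row 3: (1,1) (0,2) (3,0) (2,3)
Orthogonality requires all 16 pairs distinct.
But the pair (3,3) repeats: cell (0,1) has L1 = 3, L2 = 3, and cell (2,0) has L1 = 3, L2 = 3.
A repeated pair means some other pair never occurs (only 8 distinct pairs out of 16), so the squares are not orthogonal.
Conclusion: NO.

NO


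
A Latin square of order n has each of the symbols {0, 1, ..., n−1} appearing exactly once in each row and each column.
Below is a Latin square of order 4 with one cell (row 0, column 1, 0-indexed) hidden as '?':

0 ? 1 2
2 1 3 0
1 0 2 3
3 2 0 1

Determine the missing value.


Row 0 contains symbols [0, 1, 2] — missing [3].
Column 1 contains symbols [0, 1, 2] — missing [3].
The missing symbol must appear in both missing sets; intersection = [3].
Therefore the hidden value is 3.

Missing value = 3.


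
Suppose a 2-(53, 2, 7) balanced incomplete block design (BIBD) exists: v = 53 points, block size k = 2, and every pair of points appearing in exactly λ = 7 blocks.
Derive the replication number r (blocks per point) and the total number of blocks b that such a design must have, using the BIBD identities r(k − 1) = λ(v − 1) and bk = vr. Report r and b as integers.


Any 2-(v, k, λ) BIBD satisfies two necessary conditions:
  (i)  Each point sits in r blocks, and counting incidences through any fixed point gives r(k − 1) = λ(v − 1), so r = λ(v − 1)/(k − 1).
  (ii) Total incidences bk = vr, so b = vr/k.
Step 1: r = λ(v − 1)/(k − 1) = 7·(53 − 1)/(2 − 1) = 7·52/1 = 364/1 = 364.
Step 2: b = vr/k = 53·364/2 = 19292/2 = 9646.
Check integrality: r = 364 ∈ Z ✓, b = 9646 ∈ Z ✓.
(These identities are necessary conditions: they determine r and b for any design with these parameters, but do not by themselves prove that one exists.)

r = 364, b = 9646.


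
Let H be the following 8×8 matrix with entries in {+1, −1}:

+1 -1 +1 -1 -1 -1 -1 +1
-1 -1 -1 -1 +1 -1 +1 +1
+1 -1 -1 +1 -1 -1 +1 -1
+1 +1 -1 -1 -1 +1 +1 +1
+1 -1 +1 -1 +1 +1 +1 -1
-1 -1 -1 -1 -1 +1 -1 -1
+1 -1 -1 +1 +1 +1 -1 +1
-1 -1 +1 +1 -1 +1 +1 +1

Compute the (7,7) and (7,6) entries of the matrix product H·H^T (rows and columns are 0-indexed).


Row 6 of H: [1, -1, -1, 1, 1, 1, -1, 1].
Row 7 of H: [-1, -1, 1, 1, -1, 1, 1, 1].
(H·H^T)[7][7] = Σ_j H[7][j]·H[7][j] = (-1)² + (-1)² + (1)² + (1)² + (-1)² + (1)² + (1)² + (1)² = 1 + 1 + 1 + 1 + 1 + 1 + 1 + 1 = 8.
(H·H^T)[7][6] = Σ_j H[7][j]·H[6][j] = (-1)·(1) + (-1)·(-1) + (1)·(-1) + (1)·(1) + (-1)·(1) + (1)·(1) + (1)·(-1) + (1)·(1) = -1 + 1 + -1 + 1 + -1 + 1 + -1 + 1 = 0.
So rows 7 and 6 are orthogonal; the diagonal entry equals n = 8.

(7,7) entry = 8; (7,6) entry = 0.


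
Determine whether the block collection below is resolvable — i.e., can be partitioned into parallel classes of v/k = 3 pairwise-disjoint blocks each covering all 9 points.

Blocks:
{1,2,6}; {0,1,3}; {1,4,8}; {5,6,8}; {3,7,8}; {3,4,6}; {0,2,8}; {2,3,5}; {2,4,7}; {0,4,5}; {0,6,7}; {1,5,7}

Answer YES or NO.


v = 9, block size k = 3, number of blocks = 12.
For resolvability, blocks must partition into parallel classes of size v/k = 3.
Total blocks must therefore be a multiple of 3: 12 = 3·4 + 0 ⇒ divisible ✓.
Greedy packing gives 4 candidate class(es). Each should be a full parallel class (size 3, covers all 9 points).
  Class 1 (3 blocks): {1,2,6}; {3,7,8}; {0,4,5}. Points covered: [0, 1, 2, 3, 4, 5, 6, 7, 8].
  Class 2 (3 blocks): {0,1,3}; {5,6,8}; {2,4,7}. Points covered: [0, 1, 2, 3, 4, 5, 6, 7, 8].
  Class 3 (3 blocks): {1,4,8}; {2,3,5}; {0,6,7}. Points covered: [0, 1, 2, 3, 4, 5, 6, 7, 8].
  Class 4 (3 blocks): {3,4,6}; {0,2,8}; {1,5,7}. Points covered: [0, 1, 2, 3, 4, 5, 6, 7, 8].
All classes full (size 3)? YES. All classes cover every point? YES.
Resolvable? YES.

YES


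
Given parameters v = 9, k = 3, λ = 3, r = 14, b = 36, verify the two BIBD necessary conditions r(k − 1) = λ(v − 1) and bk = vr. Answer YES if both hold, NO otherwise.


Condition (i): r(k − 1) = 14·2 = 28; λ(v − 1) = 3·8 = 24. Match? NO.
Condition (ii): bk = 36·3 = 108; vr = 9·14 = 126. Match? NO.
Both conditions hold? NO.

NO


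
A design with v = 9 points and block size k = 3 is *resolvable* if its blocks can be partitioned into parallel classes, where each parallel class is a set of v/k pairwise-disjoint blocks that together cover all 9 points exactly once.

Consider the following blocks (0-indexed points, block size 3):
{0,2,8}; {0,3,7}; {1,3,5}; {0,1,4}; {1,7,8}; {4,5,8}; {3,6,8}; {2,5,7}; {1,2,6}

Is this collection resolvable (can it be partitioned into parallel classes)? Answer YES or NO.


v = 9, block size k = 3, number of blocks = 9.
For resolvability, blocks must partition into parallel classes of size v/k = 3.
Total blocks must therefore be a multiple of 3: 9 = 3·3 + 0 ⇒ divisible ✓.
Consider block {0,2,8}. The only other block(s) in the collection disjoint from it are {1,3,5} — just 1 block(s). Any parallel class containing {0,2,8} would need 2 other blocks each disjoint from it, so no parallel class of size 3 can contain {0,2,8}.
Since every block must belong to some parallel class in a resolution, the collection cannot be partitioned into parallel classes.
Resolvable? NO.

NO


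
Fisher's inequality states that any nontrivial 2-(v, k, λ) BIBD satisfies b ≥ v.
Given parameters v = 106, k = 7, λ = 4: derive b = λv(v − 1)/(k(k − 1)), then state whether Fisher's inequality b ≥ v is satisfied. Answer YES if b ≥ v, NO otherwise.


r = λ(v − 1)/(k − 1) = 4·105/6 = 70.
b = vr/k = 106·70/7 = 1060.
Fisher's inequality: b ≥ v ⇔ 1060 ≥ 106? YES.

YES


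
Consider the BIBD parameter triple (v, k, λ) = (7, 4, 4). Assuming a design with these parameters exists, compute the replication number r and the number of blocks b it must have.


Any 2-(v, k, λ) BIBD satisfies two necessary conditions:
  (i)  Each point sits in r blocks, and counting incidences through any fixed point gives r(k − 1) = λ(v − 1), so r = λ(v − 1)/(k − 1).
  (ii) Total incidences bk = vr, so b = vr/k.
Step 1: r = λ(v − 1)/(k − 1) = 4·(7 − 1)/(4 − 1) = 4·6/3 = 24/3 = 8.
Step 2: b = vr/k = 7·8/4 = 56/4 = 14.
Check integrality: r = 8 ∈ Z ✓, b = 14 ∈ Z ✓.
(These identities are necessary conditions: they determine r and b for any design with these parameters, but do not by themselves prove that one exists.)

r = 8, b = 14.


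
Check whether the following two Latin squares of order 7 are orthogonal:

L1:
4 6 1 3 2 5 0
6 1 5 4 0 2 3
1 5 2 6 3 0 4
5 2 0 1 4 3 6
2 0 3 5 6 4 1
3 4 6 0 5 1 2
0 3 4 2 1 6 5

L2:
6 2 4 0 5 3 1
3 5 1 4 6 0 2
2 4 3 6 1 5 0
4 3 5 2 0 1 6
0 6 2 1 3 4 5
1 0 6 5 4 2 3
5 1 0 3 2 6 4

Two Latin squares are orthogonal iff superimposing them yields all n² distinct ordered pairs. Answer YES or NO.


Form the n² = 49 superimposed pairs (L1[i][j], L2[i][j]), row by row (rows and columns indexed from 0):
row 0: (4,6) (6,2) (1,4) (3,0) (2,5) (5,3) (0,1)
row 1: (6,3) (1,5) (5,1) (4,4) (0,6) (2,0) (3,2)
row 2: (1,2) (5,4) (2,3) (6,6) (3,1) (0,5) (4,0)
row 3: (5,4) (2,3) (0,5) (1,2) (4,0) (3,1) (6,6)
row 4: (2,0) (0,6) (3,2) (5,1) (6,3) (4,4) (1,5)
row 5: (3,1) (4,0) (6,6) (0,5) (5,4) (1,2) (2,3)
row 6: (0,5) (3,1) (4,0) (2,3) (1,2) (6,6) (5,4)
Orthogonality requires all 49 pairs distinct.
But the pair (5,4) repeats: cell (2,1) has L1 = 5, L2 = 4, and cell (3,0) has L1 = 5, L2 = 4.
A repeated pair means some other pair never occurs (only 21 distinct pairs out of 49), so the squares are not orthogonal.
Conclusion: NO.

NO


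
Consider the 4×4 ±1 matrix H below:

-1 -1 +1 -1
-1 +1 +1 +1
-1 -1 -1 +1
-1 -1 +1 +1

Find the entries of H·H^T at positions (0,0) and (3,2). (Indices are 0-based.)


Row 0 of H: [-1, -1, 1, -1].
Row 2 of H: [-1, -1, -1, 1].
Row 3 of H: [-1, -1, 1, 1].
(H·H^T)[0][0] = Σ_j H[0][j]·H[0][j] = (-1)² + (-1)² + (1)² + (-1)² = 1 + 1 + 1 + 1 = 4.
(H·H^T)[3][2] = Σ_j H[3][j]·H[2][j] = (-1)·(-1) + (-1)·(-1) + (1)·(-1) + (1)·(1) = 1 + 1 + -1 + 1 = 2.
Rows 3 and 2 are not orthogonal (dot product = 2 ≠ 0), so H is not a Hadamard matrix.

(0,0) entry = 4; (3,2) entry = 2.


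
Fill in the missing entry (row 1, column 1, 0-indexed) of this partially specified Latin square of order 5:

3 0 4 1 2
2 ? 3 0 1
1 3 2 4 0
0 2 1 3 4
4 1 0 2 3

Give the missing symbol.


Row 1 contains symbols [0, 1, 2, 3] — missing [4].
Column 1 contains symbols [0, 1, 2, 3] — missing [4].
The missing symbol must appear in both missing sets; intersection = [4].
Therefore the hidden value is 4.

Missing value = 4.


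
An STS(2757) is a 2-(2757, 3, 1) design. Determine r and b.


An STS(v) is a 2-(v, 3, 1) BIBD: block size k = 3, λ = 1.
Replication: r(k − 1) = λ(v − 1) ⇒ r·2 = 2757 − 1 = 2756 ⇒ r = 1378.
Block count: b = v(v − 1)/6 = 2757·2756/6 = 7598292/6 = 1266382.

r = 1378, b = 1266382.


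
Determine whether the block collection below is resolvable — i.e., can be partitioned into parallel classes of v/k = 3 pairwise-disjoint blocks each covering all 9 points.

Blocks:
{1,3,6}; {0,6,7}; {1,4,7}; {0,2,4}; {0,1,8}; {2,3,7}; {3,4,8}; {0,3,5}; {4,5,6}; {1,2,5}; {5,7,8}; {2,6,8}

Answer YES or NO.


v = 9, block size k = 3, number of blocks = 12.
For resolvability, blocks must partition into parallel classes of size v/k = 3.
Total blocks must therefore be a multiple of 3: 12 = 3·4 + 0 ⇒ divisible ✓.
Greedy packing gives 4 candidate class(es). Each should be a full parallel class (size 3, covers all 9 points).
  Class 1 (3 blocks): {1,3,6}; {0,2,4}; {5,7,8}. Points covered: [0, 1, 2, 3, 4, 5, 6, 7, 8].
  Class 2 (3 blocks): {0,6,7}; {3,4,8}; {1,2,5}. Points covered: [0, 1, 2, 3, 4, 5, 6, 7, 8].
  Class 3 (3 blocks): {1,4,7}; {0,3,5}; {2,6,8}. Points covered: [0, 1, 2, 3, 4, 5, 6, 7, 8].
  Class 4 (3 blocks): {0,1,8}; {2,3,7}; {4,5,6}. Points covered: [0, 1, 2, 3, 4, 5, 6, 7, 8].
All classes full (size 3)? YES. All classes cover every point? YES.
Resolvable? YES.

YES


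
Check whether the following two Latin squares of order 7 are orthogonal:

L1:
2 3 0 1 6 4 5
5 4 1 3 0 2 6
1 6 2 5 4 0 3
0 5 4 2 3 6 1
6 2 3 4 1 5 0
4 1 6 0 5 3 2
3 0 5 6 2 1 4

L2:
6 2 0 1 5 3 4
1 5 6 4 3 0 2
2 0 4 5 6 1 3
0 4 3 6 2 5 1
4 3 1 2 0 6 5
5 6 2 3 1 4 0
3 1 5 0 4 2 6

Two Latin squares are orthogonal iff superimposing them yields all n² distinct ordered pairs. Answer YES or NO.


Form the n² = 49 superimposed pairs (L1[i][j], L2[i][j]), row by row (rows and columns indexed from 0):
row 0: (2,6) (3,2) (0,0) (1,1) (6,5) (4,3) (5,4)
row 1: (5,1) (4,5) (1,6) (3,4) (0,3) (2,0) (6,2)
row 2: (1,2) (6,0) (2,4) (5,5) (4,6) (0,1) (3,3)
row 3: (0,0) (5,4) (4,3) (2,6) (3,2) (6,5) (1,1)
row 4: (6,4) (2,3) (3,1) (4,2) (1,0) (5,6) (0,5)
row 5: (4,5) (1,6) (6,2) (0,3) (5,1) (3,4) (2,0)
row 6: (3,3) (0,1) (5,5) (6,0) (2,4) (1,2) (4,6)
Orthogonality requires all 49 pairs distinct.
But the pair (0,0) repeats: cell (0,2) has L1 = 0, L2 = 0, and cell (3,0) has L1 = 0, L2 = 0.
A repeated pair means some other pair never occurs (only 28 distinct pairs out of 49), so the squares are not orthogonal.
Conclusion: NO.

NO


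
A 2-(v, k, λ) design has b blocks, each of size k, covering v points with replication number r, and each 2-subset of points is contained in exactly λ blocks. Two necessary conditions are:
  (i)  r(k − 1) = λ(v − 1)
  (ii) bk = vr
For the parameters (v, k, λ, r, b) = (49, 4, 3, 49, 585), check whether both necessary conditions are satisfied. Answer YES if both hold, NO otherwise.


Condition (i): r(k − 1) = 49·3 = 147; λ(v − 1) = 3·48 = 144. Match? NO.
Condition (ii): bk = 585·4 = 2340; vr = 49·49 = 2401. Match? NO.
Both conditions hold? NO.

NO


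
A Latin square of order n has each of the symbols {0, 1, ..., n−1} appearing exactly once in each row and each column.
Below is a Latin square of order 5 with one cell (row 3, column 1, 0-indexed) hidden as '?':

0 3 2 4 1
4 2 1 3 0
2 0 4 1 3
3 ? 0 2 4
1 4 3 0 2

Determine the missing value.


Row 3 contains symbols [0, 2, 3, 4] — missing [1].
Column 1 contains symbols [0, 2, 3, 4] — missing [1].
The missing symbol must appear in both missing sets; intersection = [1].
Therefore the hidden value is 1.

Missing value = 1.


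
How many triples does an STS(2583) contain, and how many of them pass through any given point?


An STS(v) is a 2-(v, 3, 1) BIBD: block size k = 3, λ = 1.
Replication: r(k − 1) = λ(v − 1) ⇒ r·2 = 2583 − 1 = 2582 ⇒ r = 1291.
Block count: bk = vr ⇒ b·3 = 2583·1291 = 3334653 ⇒ b = 1111551.
(Check via b = v(v − 1)/6 = 2583·2582/6 = 6669306/6 = 1111551.)

r = 1291, b = 1111551.


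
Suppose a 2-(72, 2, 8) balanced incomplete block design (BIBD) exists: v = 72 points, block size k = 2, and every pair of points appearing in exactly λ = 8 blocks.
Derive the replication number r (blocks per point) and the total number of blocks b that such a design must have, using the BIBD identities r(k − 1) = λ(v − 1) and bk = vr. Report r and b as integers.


Any 2-(v, k, λ) BIBD satisfies two necessary conditions:
  (i)  Each point sits in r blocks, and counting incidences through any fixed point gives r(k − 1) = λ(v − 1), so r = λ(v − 1)/(k − 1).
  (ii) Total incidences bk = vr, so b = vr/k.
Step 1: r = λ(v − 1)/(k − 1) = 8·(72 − 1)/(2 − 1) = 8·71/1 = 568/1 = 568.
Step 2: b = vr/k = 72·568/2 = 40896/2 = 20448.
Check integrality: r = 568 ∈ Z ✓, b = 20448 ∈ Z ✓.
(These identities are necessary conditions: they determine r and b for any design with these parameters, but do not by themselves prove that one exists.)

r = 568, b = 20448.


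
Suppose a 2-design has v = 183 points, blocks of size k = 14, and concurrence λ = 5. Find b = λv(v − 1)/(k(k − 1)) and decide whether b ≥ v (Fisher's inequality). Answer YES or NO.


b = λv(v − 1)/(k(k − 1)) = 5·183·182/(14·13) = 166530/182 = 915.
Compare with v = 183: b ≥ v, so Fisher's inequality holds.

YES


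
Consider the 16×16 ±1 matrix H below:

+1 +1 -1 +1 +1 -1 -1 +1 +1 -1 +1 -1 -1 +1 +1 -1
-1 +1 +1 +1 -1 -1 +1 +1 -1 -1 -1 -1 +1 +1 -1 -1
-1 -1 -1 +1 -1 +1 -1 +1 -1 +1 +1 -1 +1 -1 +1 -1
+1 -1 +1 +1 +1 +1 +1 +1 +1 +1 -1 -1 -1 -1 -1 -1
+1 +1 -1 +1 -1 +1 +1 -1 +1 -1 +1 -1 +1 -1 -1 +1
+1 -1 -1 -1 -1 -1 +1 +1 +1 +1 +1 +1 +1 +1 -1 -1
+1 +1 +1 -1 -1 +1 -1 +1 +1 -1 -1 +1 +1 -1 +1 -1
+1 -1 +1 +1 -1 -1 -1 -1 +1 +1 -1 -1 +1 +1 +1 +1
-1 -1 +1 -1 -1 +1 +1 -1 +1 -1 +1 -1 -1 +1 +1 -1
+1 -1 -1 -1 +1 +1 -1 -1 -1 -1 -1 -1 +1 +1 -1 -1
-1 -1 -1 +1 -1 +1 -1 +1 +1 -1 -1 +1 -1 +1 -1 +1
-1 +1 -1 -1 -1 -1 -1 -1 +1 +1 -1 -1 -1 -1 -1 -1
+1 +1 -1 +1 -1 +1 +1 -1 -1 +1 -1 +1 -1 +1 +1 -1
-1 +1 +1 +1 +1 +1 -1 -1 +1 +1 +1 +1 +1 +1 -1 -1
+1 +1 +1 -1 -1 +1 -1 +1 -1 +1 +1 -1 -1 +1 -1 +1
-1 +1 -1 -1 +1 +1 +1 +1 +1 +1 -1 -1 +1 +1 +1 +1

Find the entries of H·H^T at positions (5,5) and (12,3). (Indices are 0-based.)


Row 3 of H: [1, -1, 1, 1, 1, 1, 1, 1, 1, 1, -1, -1, -1, -1, -1, -1].
Row 5 of H: [1, -1, -1, -1, -1, -1, 1, 1, 1, 1, 1, 1, 1, 1, -1, -1].
Row 12 of H: [1, 1, -1, 1, -1, 1, 1, -1, -1, 1, -1, 1, -1, 1, 1, -1].
(H·H^T)[5][5] = Σ_j H[5][j]·H[5][j] = (1)² + (-1)² + (-1)² + (-1)² + (-1)² + (-1)² + (1)² + (1)² + (1)² + (1)² + (1)² + (1)² + (1)² + (1)² + (-1)² + (-1)² = 1 + 1 + 1 + 1 + 1 + 1 + 1 + 1 + 1 + 1 + 1 + 1 + 1 + 1 + 1 + 1 = 16.
(H·H^T)[12][3] = Σ_j H[12][j]·H[3][j] = (1)·(1) + (1)·(-1) + (-1)·(1) + (1)·(1) + (-1)·(1) + (1)·(1) + (1)·(1) + (-1)·(1) + (-1)·(1) + (1)·(1) + (-1)·(-1) + (1)·(-1) + (-1)·(-1) + (1)·(-1) + (1)·(-1) + (-1)·(-1) = 1 + -1 + -1 + 1 + -1 + 1 + 1 + -1 + -1 + 1 + 1 + -1 + 1 + -1 + -1 + 1 = 0.
So rows 12 and 3 are orthogonal; the diagonal entry equals n = 16.

(5,5) entry = 16; (12,3) entry = 0.


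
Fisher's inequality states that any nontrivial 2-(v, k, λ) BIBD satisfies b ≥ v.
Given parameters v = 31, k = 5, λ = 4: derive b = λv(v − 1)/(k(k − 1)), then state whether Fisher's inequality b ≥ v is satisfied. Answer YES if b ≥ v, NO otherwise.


b = λv(v − 1)/(k(k − 1)) = 4·31·30/(5·4) = 3720/20 = 186.
Compare with v = 31: b ≥ v, so Fisher's inequality holds.

YES


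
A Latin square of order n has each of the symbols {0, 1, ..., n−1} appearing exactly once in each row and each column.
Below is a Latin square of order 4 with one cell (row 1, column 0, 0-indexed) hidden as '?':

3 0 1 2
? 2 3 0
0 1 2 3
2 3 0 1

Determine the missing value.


Row 1 contains symbols [0, 2, 3] — missing [1].
Column 0 contains symbols [0, 2, 3] — missing [1].
The missing symbol must appear in both missing sets; intersection = [1].
Therefore the hidden value is 1.

Missing value = 1.


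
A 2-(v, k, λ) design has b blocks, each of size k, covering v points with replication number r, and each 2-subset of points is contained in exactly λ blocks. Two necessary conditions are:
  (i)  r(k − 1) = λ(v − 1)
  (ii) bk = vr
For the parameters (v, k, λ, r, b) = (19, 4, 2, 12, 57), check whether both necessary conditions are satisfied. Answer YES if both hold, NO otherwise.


Condition (i): r(k − 1) = 12·3 = 36; λ(v − 1) = 2·18 = 36. Match? YES.
Condition (ii): bk = 57·4 = 228; vr = 19·12 = 228. Match? YES.
Both conditions hold? YES.

YES


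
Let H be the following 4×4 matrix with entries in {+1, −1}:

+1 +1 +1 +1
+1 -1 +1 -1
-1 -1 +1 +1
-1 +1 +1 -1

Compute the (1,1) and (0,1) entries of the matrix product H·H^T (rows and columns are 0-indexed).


Row 0 of H: [1, 1, 1, 1].
Row 1 of H: [1, -1, 1, -1].
(H·H^T)[1][1] = Σ_j H[1][j]·H[1][j] = (1)² + (-1)² + (1)² + (-1)² = 1 + 1 + 1 + 1 = 4.
(H·H^T)[0][1] = Σ_j H[0][j]·H[1][j] = (1)·(1) + (1)·(-1) + (1)·(1) + (1)·(-1) = 1 + -1 + 1 + -1 = 0.
So rows 0 and 1 are orthogonal; the diagonal entry equals n = 4.

(1,1) entry = 4; (0,1) entry = 0.


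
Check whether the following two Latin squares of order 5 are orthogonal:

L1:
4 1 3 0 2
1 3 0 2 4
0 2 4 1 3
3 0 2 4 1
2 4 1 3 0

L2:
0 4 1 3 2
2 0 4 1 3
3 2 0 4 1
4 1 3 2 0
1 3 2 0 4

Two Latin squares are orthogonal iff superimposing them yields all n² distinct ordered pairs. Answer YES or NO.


Form the n² = 25 superimposed pairs (L1[i][j], L2[i][j]), row by row (rows and columns indexed from 0):
row 0: (4,0) (1,4) (3,1) (0,3) (2,2)
row 1: (1,2) (3,0) (0,4) (2,1) (4,3)
row 2: (0,3) (2,2) (4,0) (1,4) (3,1)
row 3: (3,4) (0,1) (2,3) (4,2) (1,0)
row 4: (2,1) (4,3) (1,2) (3,0) (0,4)
Orthogonality requires all 25 pairs distinct.
But the pair (0,3) repeats: cell (0,3) has L1 = 0, L2 = 3, and cell (2,0) has L1 = 0, L2 = 3.
A repeated pair means some other pair never occurs (only 15 distinct pairs out of 25), so the squares are not orthogonal.
Conclusion: NO.

NO


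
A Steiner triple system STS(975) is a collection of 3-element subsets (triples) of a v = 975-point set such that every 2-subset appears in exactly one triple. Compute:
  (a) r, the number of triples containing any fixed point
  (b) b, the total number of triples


An STS(v) is a 2-(v, 3, 1) BIBD: block size k = 3, λ = 1.
Replication: r(k − 1) = λ(v − 1) ⇒ r·2 = 975 − 1 = 974 ⇒ r = 487.
Block count: bk = vr ⇒ b·3 = 975·487 = 474825 ⇒ b = 158275.
(Check via b = v(v − 1)/6 = 975·974/6 = 949650/6 = 158275.)

r = 487, b = 158275.


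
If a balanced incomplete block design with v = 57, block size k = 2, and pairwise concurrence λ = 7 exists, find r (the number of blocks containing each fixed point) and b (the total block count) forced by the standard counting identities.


Any 2-(v, k, λ) BIBD satisfies two necessary conditions:
  (i)  Each point sits in r blocks, and counting incidences through any fixed point gives r(k − 1) = λ(v − 1), so r = λ(v − 1)/(k − 1).
  (ii) Total incidences bk = vr, so b = vr/k.
Step 1: r = λ(v − 1)/(k − 1) = 7·(57 − 1)/(2 − 1) = 7·56/1 = 392/1 = 392.
Step 2: b = vr/k = 57·392/2 = 22344/2 = 11172.
Check integrality: r = 392 ∈ Z ✓, b = 11172 ∈ Z ✓.
(These identities are necessary conditions: they determine r and b for any design with these parameters, but do not by themselves prove that one exists.)

r = 392, b = 11172.


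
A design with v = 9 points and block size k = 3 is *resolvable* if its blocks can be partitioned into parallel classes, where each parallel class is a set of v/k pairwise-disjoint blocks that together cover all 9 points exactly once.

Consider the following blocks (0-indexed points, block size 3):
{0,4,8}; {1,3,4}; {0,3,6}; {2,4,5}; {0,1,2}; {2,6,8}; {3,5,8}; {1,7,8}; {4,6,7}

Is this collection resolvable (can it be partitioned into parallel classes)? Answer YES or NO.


v = 9, block size k = 3, number of blocks = 9.
For resolvability, blocks must partition into parallel classes of size v/k = 3.
Total blocks must therefore be a multiple of 3: 9 = 3·3 + 0 ⇒ divisible ✓.
Consider block {0,4,8}. It intersects every other block in the collection, so no parallel class of size 3 can contain it.
Since every block must belong to some parallel class in a resolution, the collection cannot be partitioned into parallel classes.
Resolvable? NO.

NO
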